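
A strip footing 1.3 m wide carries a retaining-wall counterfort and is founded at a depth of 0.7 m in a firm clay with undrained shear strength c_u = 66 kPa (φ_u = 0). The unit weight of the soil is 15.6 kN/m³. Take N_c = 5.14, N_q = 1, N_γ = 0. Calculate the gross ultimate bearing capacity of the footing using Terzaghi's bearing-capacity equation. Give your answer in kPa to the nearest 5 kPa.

q_ult ≈ 350 kPa

Effective surcharge at the founding depth q = γ·D_f = 15.6 × 0.7 = 10.92 kPa.
q_ult = c·N_c + q·N_q
     = 66 × 5.14 + 10.92 × 1
     = 339.24 + 10.92 = 350.16 kPa.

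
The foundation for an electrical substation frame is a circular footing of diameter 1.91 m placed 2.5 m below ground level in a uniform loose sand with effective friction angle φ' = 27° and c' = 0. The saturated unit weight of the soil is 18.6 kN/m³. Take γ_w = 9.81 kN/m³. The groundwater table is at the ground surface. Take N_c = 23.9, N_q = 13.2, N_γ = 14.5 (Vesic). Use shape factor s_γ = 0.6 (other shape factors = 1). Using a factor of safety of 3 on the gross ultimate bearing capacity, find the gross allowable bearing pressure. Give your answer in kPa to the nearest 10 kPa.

With the water table at the surface the whole profile is submerged: γ' = 18.6 − 9.81 = 8.79 kN/m³, so q = γ'·D_f = 21.975 kPa; the same γ' applies in the ½γBN_γ term.
q_ult = q·N_q + 0.5·γ·B·N_γ·s_γ
     = 21.975 × 13.2 + 0.5 × 8.79 × 1.91 × 14.5 × 0.6
     = 290.07 + 73.032 = 363.1 kPa.
q_all = 363.1 / 3 = 121.03 kPa.

q_all ≈ 120 kPa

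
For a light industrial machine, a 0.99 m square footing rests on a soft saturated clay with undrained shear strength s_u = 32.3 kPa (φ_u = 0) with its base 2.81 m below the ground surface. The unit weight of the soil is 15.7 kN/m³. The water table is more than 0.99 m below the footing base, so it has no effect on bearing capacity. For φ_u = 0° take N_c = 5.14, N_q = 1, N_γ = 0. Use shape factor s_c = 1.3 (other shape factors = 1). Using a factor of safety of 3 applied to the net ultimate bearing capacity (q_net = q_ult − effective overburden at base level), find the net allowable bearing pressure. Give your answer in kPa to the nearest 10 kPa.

q = γ·D_f = 15.7 × 2.81 = 44.117 kPa.
c·N_c·s_c = 32.3 × 5.14 × 1.3 = 215.83 kPa
q·N_q = 44.117 × 1 = 44.117 kPa
q_ult = 215.83 + 44.117 = 259.95 kPa.
Net ultimate: q_net = 259.95 − 44.117 = 215.83 kPa.
q_all(net) = 215.83 / 3 = 71.943 kPa.

q_all(net) ≈ 70 kPa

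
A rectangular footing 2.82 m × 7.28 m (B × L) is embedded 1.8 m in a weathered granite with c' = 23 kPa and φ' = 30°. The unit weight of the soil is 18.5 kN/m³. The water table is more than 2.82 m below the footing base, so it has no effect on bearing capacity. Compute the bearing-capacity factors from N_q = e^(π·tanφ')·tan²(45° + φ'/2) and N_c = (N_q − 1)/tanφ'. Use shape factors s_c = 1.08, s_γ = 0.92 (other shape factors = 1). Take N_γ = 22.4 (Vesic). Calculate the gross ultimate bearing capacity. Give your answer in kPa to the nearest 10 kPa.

q_ult ≈ 1900 kPa

tan30° = 0.5774, so N_q = e^(π×0.5774)·tan²(60°) = 6.134 × 3.0 = 18.4.
N_c = (18.4 − 1)/tan30° = 30.14.
Effective surcharge at the founding depth q = γ·D_f = 18.5 × 1.8 = 33.3 kPa.
q_ult = c·N_c·s_c + q·N_q + 0.5·γ·B·N_γ·s_γ
     = 23 × 30.14 × 1.08 + 33.3 × 18.401 + 0.5 × 18.5 × 2.82 × 22.4 × 0.92
     = 748.67 + 612.76 + 537.56 = 1899 kPa.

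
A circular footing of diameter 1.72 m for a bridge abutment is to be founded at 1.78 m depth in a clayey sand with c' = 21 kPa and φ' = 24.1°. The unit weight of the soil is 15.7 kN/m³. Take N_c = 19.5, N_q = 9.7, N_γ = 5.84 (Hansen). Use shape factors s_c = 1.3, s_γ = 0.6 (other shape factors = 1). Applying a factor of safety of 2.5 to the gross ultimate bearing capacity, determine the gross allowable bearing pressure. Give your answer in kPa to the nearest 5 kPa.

q_all ≈ 340 kPa

Overburden at base level: q = 15.7 × 1.78 = 27.946 kPa.
Cohesion term c·N_c·s_c = 21 × 19.5 × 1.3 = 532.35 kPa; surcharge term q·N_q = 27.946 × 9.7 = 271.08 kPa; self-weight term 0.5·γ·B·N_γ·s_γ = 0.5 × 15.7 × 1.72 × 5.84 × 0.6 = 47.311 kPa.
q_ult = 532.35 + 271.08 + 47.311 = 850.74 kPa.
q_all = q_ult / FS = 850.74 / 2.5 = 340.29 kPa.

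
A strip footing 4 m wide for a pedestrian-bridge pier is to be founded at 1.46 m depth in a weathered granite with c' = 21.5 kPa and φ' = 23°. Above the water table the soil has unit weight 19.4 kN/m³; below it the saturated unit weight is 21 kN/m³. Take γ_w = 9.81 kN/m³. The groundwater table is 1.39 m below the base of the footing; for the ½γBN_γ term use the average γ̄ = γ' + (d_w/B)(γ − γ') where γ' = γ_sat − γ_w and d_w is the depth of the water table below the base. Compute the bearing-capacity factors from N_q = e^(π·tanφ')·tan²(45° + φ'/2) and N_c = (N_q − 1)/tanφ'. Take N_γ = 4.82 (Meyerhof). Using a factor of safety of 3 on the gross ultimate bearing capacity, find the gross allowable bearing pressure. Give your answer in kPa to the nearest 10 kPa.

N_q = e^(π·tan23°)·tan²(56.5°) = 8.66; N_c = (N_q − 1)/tanφ' = 18.05.
q = γ·D_f = 19.4 × 1.46 = 28.324 kPa.
γ' = 11.19 kN/m³; averaging over the depth B below the base, γ̄ = γ' + (d_w/B)(γ − γ') = 14.043 kN/m³.
c·N_c = 21.5 × 18.049 = 388.05 kPa
q·N_q = 28.324 × 8.6612 = 245.32 kPa
0.5·γ·B·N_γ = 0.5 × 14.043 × 4 × 4.82 = 135.37 kPa
q_ult = 388.05 + 245.32 + 135.37 = 768.74 kPa.
q_all = 768.74 / 3 = 256.25 kPa.

q_all ≈ 260 kPa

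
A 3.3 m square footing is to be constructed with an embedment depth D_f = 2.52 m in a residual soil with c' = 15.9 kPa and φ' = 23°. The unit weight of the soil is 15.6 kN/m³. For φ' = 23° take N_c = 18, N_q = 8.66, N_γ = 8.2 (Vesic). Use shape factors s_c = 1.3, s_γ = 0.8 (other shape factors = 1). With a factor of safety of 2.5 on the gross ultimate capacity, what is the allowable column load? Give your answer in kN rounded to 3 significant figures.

P_all ≈ 3840 kN

Effective surcharge at the founding depth q = γ·D_f = 15.6 × 2.52 = 39.312 kPa.
q_ult = c·N_c·s_c + q·N_q + 0.5·γ·B·N_γ·s_γ
     = 15.9 × 18 × 1.3 + 39.312 × 8.66 + 0.5 × 15.6 × 3.3 × 8.2 × 0.8
     = 372.06 + 340.44 + 168.85 = 881.36 kPa.
Gross allowable pressure q_all = 881.36 / 2.5 = 352.54 kPa.
Footing area = 10.89 m², so allowable column load = 352.54 × 10.89 = 3839.2 kN.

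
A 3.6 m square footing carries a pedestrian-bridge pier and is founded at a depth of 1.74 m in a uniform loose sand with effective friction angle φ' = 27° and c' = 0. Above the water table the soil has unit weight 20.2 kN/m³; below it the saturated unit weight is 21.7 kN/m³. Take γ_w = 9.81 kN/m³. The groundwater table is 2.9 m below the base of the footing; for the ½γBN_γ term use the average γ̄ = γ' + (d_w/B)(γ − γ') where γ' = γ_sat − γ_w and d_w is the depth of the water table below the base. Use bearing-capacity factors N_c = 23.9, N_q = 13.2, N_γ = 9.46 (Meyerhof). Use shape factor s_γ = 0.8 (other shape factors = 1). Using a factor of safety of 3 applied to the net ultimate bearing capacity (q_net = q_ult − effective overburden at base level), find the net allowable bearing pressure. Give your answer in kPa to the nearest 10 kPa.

q_all(net) ≈ 230 kPa

Overburden at base level: q = 20.2 × 1.74 = 35.148 kPa.
The water table is 2.9 m below the base (< B = 3.6 m), so the ½γBN_γ term uses γ̄ = γ' + (d_w/B)(γ − γ') = 11.89 + (2.9/3.6)(20.2 − 11.89) = 18.584 kN/m³.
Surcharge term q·N_q = 35.148 × 13.2 = 463.95 kPa; self-weight term 0.5·γ·B·N_γ·s_γ = 0.5 × 18.584 × 3.6 × 9.46 × 0.8 = 253.16 kPa.
q_ult = 463.95 + 253.16 = 717.11 kPa.
Net ultimate: q_net = 717.11 − 35.148 = 681.97 kPa.
q_all(net) = 681.97 / 3 = 227.32 kPa.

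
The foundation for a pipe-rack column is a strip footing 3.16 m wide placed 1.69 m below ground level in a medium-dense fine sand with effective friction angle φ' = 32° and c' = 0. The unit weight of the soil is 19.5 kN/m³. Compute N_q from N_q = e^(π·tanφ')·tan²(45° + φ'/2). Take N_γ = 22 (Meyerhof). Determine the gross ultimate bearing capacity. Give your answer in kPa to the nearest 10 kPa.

tan32° = 0.6249, so N_q = e^(π×0.6249)·tan²(61°) = 7.121 × 3.255 = 23.18.
Effective surcharge at the founding depth q = γ·D_f = 19.5 × 1.69 = 32.955 kPa.
q_ult = q·N_q + 0.5·γ·B·N_γ
     = 32.955 × 23.177 + 0.5 × 19.5 × 3.16 × 22
     = 763.79 + 677.82 = 1441.6 kPa.

q_ult ≈ 1440 kPa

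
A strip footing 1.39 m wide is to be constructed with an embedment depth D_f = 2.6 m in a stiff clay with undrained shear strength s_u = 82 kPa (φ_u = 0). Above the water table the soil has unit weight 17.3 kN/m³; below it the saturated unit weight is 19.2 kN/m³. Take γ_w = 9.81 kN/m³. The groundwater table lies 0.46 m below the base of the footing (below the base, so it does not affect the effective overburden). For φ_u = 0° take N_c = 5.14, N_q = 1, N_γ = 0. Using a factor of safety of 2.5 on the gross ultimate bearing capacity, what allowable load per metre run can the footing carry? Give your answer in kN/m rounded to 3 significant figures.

Effective surcharge at the founding depth q = γ·D_f = 17.3 × 2.6 = 44.98 kPa.
q_ult = c·N_c + q·N_q
     = 82 × 5.14 + 44.98 × 1
     = 421.48 + 44.98 = 466.46 kPa.
Gross allowable pressure q_all = 466.46 / 2.5 = 186.58 kPa.
Allowable wall load = q_all × B = 186.58 × 1.39 = 259.35 kN per metre run.

≈ 259 kN/m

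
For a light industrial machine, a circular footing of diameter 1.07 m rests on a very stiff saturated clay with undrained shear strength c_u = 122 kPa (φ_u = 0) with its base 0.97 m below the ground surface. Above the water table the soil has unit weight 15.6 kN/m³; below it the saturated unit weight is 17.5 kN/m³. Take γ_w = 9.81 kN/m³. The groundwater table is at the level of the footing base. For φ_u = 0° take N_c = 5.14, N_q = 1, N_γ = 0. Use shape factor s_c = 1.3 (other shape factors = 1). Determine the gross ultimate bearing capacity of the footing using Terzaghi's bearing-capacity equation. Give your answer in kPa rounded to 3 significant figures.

q_ult ≈ 830 kPa

q = γ·D_f = 15.6 × 0.97 = 15.132 kPa.
c·N_c·s_c = 122 × 5.14 × 1.3 = 815.2 kPa
q·N_q = 15.132 × 1 = 15.132 kPa
q_ult = 815.2 + 15.132 = 830.34 kPa.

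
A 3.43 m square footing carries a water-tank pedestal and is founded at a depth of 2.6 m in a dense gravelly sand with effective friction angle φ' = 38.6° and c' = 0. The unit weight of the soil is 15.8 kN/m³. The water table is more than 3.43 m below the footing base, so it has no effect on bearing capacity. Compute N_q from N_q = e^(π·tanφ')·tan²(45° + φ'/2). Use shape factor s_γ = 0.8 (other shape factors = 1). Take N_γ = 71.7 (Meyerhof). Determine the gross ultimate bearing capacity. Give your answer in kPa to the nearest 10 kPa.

tan38.6° = 0.7983, so N_q = e^(π×0.7983)·tan²(64.3°) = 12.279 × 4.317 = 53.01.
q = γ·D_f = 15.8 × 2.6 = 41.08 kPa.
q·N_q = 41.08 × 53.014 = 2177.8 kPa
0.5·γ·B·N_γ·s_γ = 0.5 × 15.8 × 3.43 × 71.7 × 0.8 = 1554.3 kPa
q_ult = 2177.8 + 1554.3 = 3732.1 kPa.

q_ult ≈ 3730 kPa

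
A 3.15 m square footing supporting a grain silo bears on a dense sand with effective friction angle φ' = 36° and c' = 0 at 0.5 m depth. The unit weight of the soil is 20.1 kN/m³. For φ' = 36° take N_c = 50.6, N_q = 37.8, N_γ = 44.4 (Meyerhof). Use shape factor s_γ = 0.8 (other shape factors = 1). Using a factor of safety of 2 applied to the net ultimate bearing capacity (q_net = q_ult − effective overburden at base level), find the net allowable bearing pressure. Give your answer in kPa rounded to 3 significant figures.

Effective surcharge at the founding depth q = γ·D_f = 20.1 × 0.5 = 10.05 kPa.
q_ult = q·N_q + 0.5·γ·B·N_γ·s_γ
     = 10.05 × 37.8 + 0.5 × 20.1 × 3.15 × 44.4 × 0.8
     = 379.89 + 1124.5 = 1504.4 kPa.
Net ultimate: q_net = 1504.4 − 10.05 = 1494.3 kPa.
q_all(net) = 1494.3 / 2 = 747.16 kPa.

q_all(net) ≈ 747 kPa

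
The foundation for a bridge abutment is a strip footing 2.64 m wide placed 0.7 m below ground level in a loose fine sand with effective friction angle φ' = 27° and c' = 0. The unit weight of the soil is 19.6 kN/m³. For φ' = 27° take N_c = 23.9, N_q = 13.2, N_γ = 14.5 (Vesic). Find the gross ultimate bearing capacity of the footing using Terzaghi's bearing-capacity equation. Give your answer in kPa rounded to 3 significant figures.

q_ult ≈ 556 kPa

Overburden at base level: q = 19.6 × 0.7 = 13.72 kPa.
Surcharge term q·N_q = 13.72 × 13.2 = 181.1 kPa; self-weight term 0.5·γ·B·N_γ = 0.5 × 19.6 × 2.64 × 14.5 = 375.14 kPa.
q_ult = 181.1 + 375.14 = 556.25 kPa.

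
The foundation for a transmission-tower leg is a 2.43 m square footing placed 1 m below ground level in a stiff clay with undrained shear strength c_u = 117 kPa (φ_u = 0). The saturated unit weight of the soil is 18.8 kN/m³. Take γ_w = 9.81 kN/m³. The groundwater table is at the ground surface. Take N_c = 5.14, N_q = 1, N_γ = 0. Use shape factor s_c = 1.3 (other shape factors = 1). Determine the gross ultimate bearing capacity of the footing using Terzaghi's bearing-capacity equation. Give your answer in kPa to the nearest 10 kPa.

γ' = 18.8 − 9.81 = 8.99 kN/m³ (submerged throughout). q = 8.99 × 1 = 8.99 kPa.
c·N_c·s_c = 117 × 5.14 × 1.3 = 781.79 kPa
q·N_q = 8.99 × 1 = 8.99 kPa
q_ult = 781.79 + 8.99 = 790.78 kPa.

q_ult ≈ 790 kPa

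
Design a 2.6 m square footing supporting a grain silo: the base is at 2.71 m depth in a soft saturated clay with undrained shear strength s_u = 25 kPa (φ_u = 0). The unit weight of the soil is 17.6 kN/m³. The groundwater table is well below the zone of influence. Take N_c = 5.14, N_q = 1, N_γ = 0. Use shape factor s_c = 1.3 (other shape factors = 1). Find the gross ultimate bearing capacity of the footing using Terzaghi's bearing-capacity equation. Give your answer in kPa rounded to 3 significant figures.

Overburden at base level: q = 17.6 × 2.71 = 47.696 kPa.
Cohesion term c·N_c·s_c = 25 × 5.14 × 1.3 = 167.05 kPa; surcharge term q·N_q = 47.696 × 1 = 47.696 kPa.
q_ult = 167.05 + 47.696 = 214.75 kPa.

q_ult ≈ 215 kPa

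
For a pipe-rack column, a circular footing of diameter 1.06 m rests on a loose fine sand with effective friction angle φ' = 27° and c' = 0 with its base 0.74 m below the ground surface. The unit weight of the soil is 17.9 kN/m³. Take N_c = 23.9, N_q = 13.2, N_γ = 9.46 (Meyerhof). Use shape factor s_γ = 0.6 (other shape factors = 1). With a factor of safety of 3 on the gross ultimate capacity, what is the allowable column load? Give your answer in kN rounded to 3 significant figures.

P_all ≈ 67.3 kN

Overburden at base level: q = 17.9 × 0.74 = 13.246 kPa.
Surcharge term q·N_q = 13.246 × 13.2 = 174.85 kPa; self-weight term 0.5·γ·B·N_γ·s_γ = 0.5 × 17.9 × 1.06 × 9.46 × 0.6 = 53.848 kPa.
q_ult = 174.85 + 53.848 = 228.7 kPa.
Gross allowable pressure q_all = 228.7 / 3 = 76.232 kPa.
Footing area = 0.8825 m², so allowable column load = 76.232 × 0.8825 = 67.275 kN.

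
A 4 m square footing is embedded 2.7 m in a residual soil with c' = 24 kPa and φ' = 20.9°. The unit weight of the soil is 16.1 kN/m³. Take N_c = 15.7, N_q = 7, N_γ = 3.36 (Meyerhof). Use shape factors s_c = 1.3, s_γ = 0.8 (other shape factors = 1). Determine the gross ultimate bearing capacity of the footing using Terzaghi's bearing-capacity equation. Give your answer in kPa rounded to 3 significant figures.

q_ult ≈ 881 kPa

Overburden at base level: q = 16.1 × 2.7 = 43.47 kPa.
Cohesion term c·N_c·s_c = 24 × 15.7 × 1.3 = 489.84 kPa; surcharge term q·N_q = 43.47 × 7 = 304.29 kPa; self-weight term 0.5·γ·B·N_γ·s_γ = 0.5 × 16.1 × 4 × 3.36 × 0.8 = 86.554 kPa.
q_ult = 489.84 + 304.29 + 86.554 = 880.68 kPa.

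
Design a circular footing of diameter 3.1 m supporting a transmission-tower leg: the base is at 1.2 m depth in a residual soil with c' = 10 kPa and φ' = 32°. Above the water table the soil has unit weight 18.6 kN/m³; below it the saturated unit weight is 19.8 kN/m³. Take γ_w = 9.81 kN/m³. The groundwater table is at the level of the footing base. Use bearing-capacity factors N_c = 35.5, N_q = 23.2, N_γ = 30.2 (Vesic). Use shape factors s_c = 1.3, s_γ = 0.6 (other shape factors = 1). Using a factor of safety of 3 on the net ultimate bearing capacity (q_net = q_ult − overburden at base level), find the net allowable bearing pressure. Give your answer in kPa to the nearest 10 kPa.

q = γ·D_f = 18.6 × 1.2 = 22.32 kPa.
For the ½γBN_γ term take γ' = 19.8 − 9.81 = 9.99 kN/m³ (soil below base is submerged).
c·N_c·s_c = 10 × 35.5 × 1.3 = 461.5 kPa
q·N_q = 22.32 × 23.2 = 517.82 kPa
0.5·γ·B·N_γ·s_γ = 0.5 × 9.99 × 3.1 × 30.2 × 0.6 = 280.58 kPa
q_ult = 461.5 + 517.82 + 280.58 = 1259.9 kPa.
q_net = 1259.9 − 22.32 = 1237.6 kPa.
q_all(net) = 1237.6 / 3 = 412.53 kPa.

q_all(net) ≈ 410 kPa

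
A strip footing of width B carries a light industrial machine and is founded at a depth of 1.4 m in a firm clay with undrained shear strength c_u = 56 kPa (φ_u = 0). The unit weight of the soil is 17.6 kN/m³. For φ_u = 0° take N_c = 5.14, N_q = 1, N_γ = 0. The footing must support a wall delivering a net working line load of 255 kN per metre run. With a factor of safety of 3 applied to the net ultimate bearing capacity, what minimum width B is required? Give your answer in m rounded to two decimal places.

B = 2.66 m

Effective surcharge at the founding depth q = γ·D_f = 17.6 × 1.4 = 24.64 kPa.
q_ult = c·N_c + q·N_q
     = 56 × 5.14 + 24.64 × 1
     = 287.84 + 24.64 = 312.48 kPa.
For φ = 0 the ½γBN_γ term vanishes, so q_ult is independent of B. q_net = 312.48 − 24.64 = 287.84 kPa; q_all(net) = 287.84/3 = 95.947 kPa.
Required width B = w / q_all(net) = 255 / 95.947 = 2.658 m.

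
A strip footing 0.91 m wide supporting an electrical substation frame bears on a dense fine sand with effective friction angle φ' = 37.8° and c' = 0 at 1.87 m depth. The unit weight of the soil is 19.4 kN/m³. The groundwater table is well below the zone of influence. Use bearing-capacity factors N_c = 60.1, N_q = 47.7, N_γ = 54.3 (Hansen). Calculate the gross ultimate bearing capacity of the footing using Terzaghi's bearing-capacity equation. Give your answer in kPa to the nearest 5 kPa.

q = γ·D_f = 19.4 × 1.87 = 36.278 kPa.
q·N_q = 36.278 × 47.7 = 1730.5 kPa
0.5·γ·B·N_γ = 0.5 × 19.4 × 0.91 × 54.3 = 479.31 kPa
q_ult = 1730.5 + 479.31 = 2209.8 kPa.

q_ult ≈ 2210 kPa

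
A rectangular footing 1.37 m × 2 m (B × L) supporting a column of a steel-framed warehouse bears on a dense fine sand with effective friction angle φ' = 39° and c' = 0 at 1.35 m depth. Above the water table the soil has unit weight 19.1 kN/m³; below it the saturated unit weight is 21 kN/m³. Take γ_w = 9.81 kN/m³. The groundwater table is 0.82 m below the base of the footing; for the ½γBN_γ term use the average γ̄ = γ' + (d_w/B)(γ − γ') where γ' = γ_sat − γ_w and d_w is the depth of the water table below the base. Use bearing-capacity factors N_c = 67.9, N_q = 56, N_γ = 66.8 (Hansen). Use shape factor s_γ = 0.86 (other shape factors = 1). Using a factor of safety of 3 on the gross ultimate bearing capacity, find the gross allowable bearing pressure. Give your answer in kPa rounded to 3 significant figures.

q_all ≈ 690 kPa

Overburden at base level: q = 19.1 × 1.35 = 25.785 kPa.
The water table is 0.82 m below the base (< B = 1.37 m), so the ½γBN_γ term uses γ̄ = γ' + (d_w/B)(γ − γ') = 11.19 + (0.82/1.37)(19.1 − 11.19) = 15.924 kN/m³.
Surcharge term q·N_q = 25.785 × 56 = 1444 kPa; self-weight term 0.5·γ·B·N_γ·s_γ = 0.5 × 15.924 × 1.37 × 66.8 × 0.86 = 626.66 kPa.
q_ult = 1444 + 626.66 = 2070.6 kPa.
q_all = 2070.6 / 3 = 690.21 kPa.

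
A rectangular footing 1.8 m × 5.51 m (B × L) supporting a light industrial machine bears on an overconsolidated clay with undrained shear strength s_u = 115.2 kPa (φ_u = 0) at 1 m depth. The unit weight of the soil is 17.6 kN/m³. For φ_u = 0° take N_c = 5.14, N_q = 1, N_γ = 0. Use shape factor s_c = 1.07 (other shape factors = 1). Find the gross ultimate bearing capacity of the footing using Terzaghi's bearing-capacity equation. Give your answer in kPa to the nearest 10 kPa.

Overburden at base level: q = 17.6 × 1 = 17.6 kPa.
Cohesion term c·N_c·s_c = 115.2 × 5.14 × 1.07 = 633.58 kPa; surcharge term q·N_q = 17.6 × 1 = 17.6 kPa.
q_ult = 633.58 + 17.6 = 651.18 kPa.

q_ult ≈ 650 kPa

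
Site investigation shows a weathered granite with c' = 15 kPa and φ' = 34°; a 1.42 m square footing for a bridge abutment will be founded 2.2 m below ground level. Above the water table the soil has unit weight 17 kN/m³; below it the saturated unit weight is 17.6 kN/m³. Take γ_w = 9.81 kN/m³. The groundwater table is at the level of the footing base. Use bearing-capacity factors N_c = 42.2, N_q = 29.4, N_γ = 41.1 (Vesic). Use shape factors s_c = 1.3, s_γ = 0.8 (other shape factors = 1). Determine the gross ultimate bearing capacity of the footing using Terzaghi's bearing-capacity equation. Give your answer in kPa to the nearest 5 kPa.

Effective surcharge at the founding depth q = γ·D_f = 17 × 2.2 = 37.4 kPa.
The water table coincides with the base, so in the self-weight term γ → γ' = 7.79 kN/m³.
q_ult = c·N_c·s_c + q·N_q + 0.5·γ·B·N_γ·s_γ
     = 15 × 42.2 × 1.3 + 37.4 × 29.4 + 0.5 × 7.79 × 1.42 × 41.1 × 0.8
     = 822.9 + 1099.6 + 181.86 = 2104.3 kPa.

q_ult ≈ 2105 kPa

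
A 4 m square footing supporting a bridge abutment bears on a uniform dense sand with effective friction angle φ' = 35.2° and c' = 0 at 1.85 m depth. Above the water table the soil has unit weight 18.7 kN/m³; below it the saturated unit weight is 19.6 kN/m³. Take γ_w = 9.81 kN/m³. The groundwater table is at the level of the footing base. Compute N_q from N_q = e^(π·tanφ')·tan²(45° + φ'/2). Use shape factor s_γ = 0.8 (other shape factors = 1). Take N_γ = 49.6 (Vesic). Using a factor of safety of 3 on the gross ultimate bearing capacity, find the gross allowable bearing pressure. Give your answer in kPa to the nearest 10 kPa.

N_q = e^(π·tan35.2°)·tan²(62.6°) = 34.14.
q = γ·D_f = 18.7 × 1.85 = 34.595 kPa.
For the ½γBN_γ term take γ' = 19.6 − 9.81 = 9.79 kN/m³ (soil below base is submerged).
q·N_q = 34.595 × 34.136 = 1180.9 kPa
0.5·γ·B·N_γ·s_γ = 0.5 × 9.79 × 4 × 49.6 × 0.8 = 776.93 kPa
q_ult = 1180.9 + 776.93 = 1957.9 kPa.
q_all = 1957.9 / 3 = 652.62 kPa.

q_all ≈ 650 kPa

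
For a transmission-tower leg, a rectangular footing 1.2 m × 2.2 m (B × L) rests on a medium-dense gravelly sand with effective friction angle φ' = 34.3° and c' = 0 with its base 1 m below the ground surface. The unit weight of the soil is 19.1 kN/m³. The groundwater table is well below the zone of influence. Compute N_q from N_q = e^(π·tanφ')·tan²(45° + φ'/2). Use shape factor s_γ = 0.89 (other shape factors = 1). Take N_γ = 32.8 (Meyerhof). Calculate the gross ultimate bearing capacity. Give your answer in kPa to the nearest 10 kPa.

tan34.3° = 0.6822, so N_q = e^(π×0.6822)·tan²(62.15°) = 8.525 × 3.582 = 30.54.
q = γ·D_f = 19.1 × 1 = 19.1 kPa.
q·N_q = 19.1 × 30.539 = 583.3 kPa
0.5·γ·B·N_γ·s_γ = 0.5 × 19.1 × 1.2 × 32.8 × 0.89 = 334.54 kPa
q_ult = 583.3 + 334.54 = 917.84 kPa.

q_ult ≈ 920 kPa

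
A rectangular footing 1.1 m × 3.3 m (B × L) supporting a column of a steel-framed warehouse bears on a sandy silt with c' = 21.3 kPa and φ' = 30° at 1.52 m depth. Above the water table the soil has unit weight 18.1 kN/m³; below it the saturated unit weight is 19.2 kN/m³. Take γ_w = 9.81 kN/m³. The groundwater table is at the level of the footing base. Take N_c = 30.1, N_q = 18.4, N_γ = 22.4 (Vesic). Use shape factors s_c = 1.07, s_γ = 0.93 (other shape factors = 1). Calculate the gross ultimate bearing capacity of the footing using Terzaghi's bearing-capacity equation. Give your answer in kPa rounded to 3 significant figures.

q = γ·D_f = 18.1 × 1.52 = 27.512 kPa.
For the ½γBN_γ term take γ' = 19.2 − 9.81 = 9.39 kN/m³ (soil below base is submerged).
c·N_c·s_c = 21.3 × 30.1 × 1.07 = 686.01 kPa
q·N_q = 27.512 × 18.4 = 506.22 kPa
0.5·γ·B·N_γ·s_γ = 0.5 × 9.39 × 1.1 × 22.4 × 0.93 = 107.59 kPa
q_ult = 686.01 + 506.22 + 107.59 = 1299.8 kPa.

q_ult ≈ 1300 kPa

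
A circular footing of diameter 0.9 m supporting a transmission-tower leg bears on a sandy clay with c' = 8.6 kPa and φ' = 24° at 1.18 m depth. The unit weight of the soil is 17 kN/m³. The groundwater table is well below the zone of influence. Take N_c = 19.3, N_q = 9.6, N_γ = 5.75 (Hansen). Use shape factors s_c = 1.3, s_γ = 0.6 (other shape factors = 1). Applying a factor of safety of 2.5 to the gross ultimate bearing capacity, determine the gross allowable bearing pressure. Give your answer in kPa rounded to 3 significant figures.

q_all ≈ 174 kPa

q = γ·D_f = 17 × 1.18 = 20.06 kPa.
c·N_c·s_c = 8.6 × 19.3 × 1.3 = 215.77 kPa
q·N_q = 20.06 × 9.6 = 192.58 kPa
0.5·γ·B·N_γ·s_γ = 0.5 × 17 × 0.9 × 5.75 × 0.6 = 26.393 kPa
q_ult = 215.77 + 192.58 + 26.393 = 434.74 kPa.
q_all = q_ult / FS = 434.74 / 2.5 = 173.9 kPa.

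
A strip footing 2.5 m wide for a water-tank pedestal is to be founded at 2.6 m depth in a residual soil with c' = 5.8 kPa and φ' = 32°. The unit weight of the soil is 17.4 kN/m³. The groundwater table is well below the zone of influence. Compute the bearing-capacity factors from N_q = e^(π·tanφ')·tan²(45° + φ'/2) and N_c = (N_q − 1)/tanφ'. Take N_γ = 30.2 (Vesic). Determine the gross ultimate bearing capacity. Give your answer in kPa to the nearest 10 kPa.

q_ult ≈ 1910 kPa

tan32° = 0.6249, so N_q = e^(π×0.6249)·tan²(61°) = 7.121 × 3.255 = 23.18.
N_c = (23.18 − 1)/tan32° = 35.49.
Overburden at base level: q = 17.4 × 2.6 = 45.24 kPa.
Cohesion term c·N_c = 5.8 × 35.49 = 205.84 kPa; surcharge term q·N_q = 45.24 × 23.177 = 1048.5 kPa; self-weight term 0.5·γ·B·N_γ = 0.5 × 17.4 × 2.5 × 30.2 = 656.85 kPa.
q_ult = 205.84 + 1048.5 + 656.85 = 1911.2 kPa.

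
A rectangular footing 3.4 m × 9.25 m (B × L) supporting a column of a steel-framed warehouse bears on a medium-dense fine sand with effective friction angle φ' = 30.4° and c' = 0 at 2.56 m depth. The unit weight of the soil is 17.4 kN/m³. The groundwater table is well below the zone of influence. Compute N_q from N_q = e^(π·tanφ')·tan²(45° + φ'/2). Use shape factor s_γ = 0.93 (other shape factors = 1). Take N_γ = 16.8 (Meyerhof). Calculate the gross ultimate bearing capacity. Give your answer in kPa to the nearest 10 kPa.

q_ult ≈ 1320 kPa

tan30.4° = 0.5867, so N_q = e^(π×0.5867)·tan²(60.2°) = 6.316 × 3.049 = 19.26.
q = γ·D_f = 17.4 × 2.56 = 44.544 kPa.
q·N_q = 44.544 × 19.258 = 857.83 kPa
0.5·γ·B·N_γ·s_γ = 0.5 × 17.4 × 3.4 × 16.8 × 0.93 = 462.16 kPa
q_ult = 857.83 + 462.16 = 1320 kPa.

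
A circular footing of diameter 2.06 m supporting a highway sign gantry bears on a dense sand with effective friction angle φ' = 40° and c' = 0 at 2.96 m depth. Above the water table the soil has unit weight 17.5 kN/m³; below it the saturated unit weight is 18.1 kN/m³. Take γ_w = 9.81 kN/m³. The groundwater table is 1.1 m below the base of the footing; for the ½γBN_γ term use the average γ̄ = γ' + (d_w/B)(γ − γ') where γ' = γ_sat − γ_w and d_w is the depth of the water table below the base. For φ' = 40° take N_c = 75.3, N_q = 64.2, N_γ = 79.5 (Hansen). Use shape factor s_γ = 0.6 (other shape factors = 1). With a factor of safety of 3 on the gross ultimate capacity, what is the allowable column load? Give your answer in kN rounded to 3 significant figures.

P_all ≈ 4420 kN

q = γ·D_f = 17.5 × 2.96 = 51.8 kPa.
γ' = 8.29 kN/m³; averaging over the depth B below the base, γ̄ = γ' + (d_w/B)(γ − γ') = 13.208 kN/m³.
q·N_q = 51.8 × 64.2 = 3325.6 kPa
0.5·γ·B·N_γ·s_γ = 0.5 × 13.208 × 2.06 × 79.5 × 0.6 = 648.92 kPa
q_ult = 3325.6 + 648.92 = 3974.5 kPa.
Gross allowable pressure q_all = 3974.5 / 3 = 1324.8 kPa.
Footing area = 3.3329 m², so allowable column load = 1324.8 × 3.3329 = 4415.5 kN.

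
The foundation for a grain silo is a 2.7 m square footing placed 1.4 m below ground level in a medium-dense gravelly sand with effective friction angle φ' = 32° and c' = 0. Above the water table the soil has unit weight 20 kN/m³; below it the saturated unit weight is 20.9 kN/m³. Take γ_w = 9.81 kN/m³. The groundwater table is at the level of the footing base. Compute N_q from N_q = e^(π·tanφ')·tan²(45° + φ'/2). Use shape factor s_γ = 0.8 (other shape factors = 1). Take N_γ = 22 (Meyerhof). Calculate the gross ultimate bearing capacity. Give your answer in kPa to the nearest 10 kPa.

q_ult ≈ 910 kPa

tan32° = 0.6249, so N_q = e^(π×0.6249)·tan²(61°) = 7.121 × 3.255 = 23.18.
Overburden at base level: q = 20 × 1.4 = 28 kPa.
Below the base the soil is submerged, so the ½γBN_γ term uses γ' = 20.9 − 9.81 = 11.09 kN/m³.
Surcharge term q·N_q = 28 × 23.177 = 648.95 kPa; self-weight term 0.5·γ·B·N_γ·s_γ = 0.5 × 11.09 × 2.7 × 22 × 0.8 = 263.5 kPa.
q_ult = 648.95 + 263.5 = 912.45 kPa.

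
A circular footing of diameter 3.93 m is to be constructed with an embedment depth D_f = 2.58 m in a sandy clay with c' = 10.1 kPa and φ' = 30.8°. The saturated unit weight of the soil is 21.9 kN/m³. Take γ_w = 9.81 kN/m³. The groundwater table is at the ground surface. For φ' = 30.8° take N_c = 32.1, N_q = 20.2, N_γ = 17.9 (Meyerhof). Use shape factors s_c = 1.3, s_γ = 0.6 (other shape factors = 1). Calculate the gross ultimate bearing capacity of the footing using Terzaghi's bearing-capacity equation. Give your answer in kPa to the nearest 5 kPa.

With the water table at the surface the whole profile is submerged: γ' = 21.9 − 9.81 = 12.09 kN/m³, so q = γ'·D_f = 31.192 kPa; the same γ' applies in the ½γBN_γ term.
q_ult = c·N_c·s_c + q·N_q + 0.5·γ·B·N_γ·s_γ
     = 10.1 × 32.1 × 1.3 + 31.192 × 20.2 + 0.5 × 12.09 × 3.93 × 17.9 × 0.6
     = 421.47 + 630.08 + 255.15 = 1306.7 kPa.

q_ult ≈ 1305 kPa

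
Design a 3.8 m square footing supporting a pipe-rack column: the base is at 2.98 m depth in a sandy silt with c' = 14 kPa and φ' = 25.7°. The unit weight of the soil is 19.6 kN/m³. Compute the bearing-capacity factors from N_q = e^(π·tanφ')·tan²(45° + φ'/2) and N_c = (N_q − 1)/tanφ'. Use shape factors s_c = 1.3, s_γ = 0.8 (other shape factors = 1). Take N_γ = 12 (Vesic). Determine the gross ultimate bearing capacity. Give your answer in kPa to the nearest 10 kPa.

q_ult ≈ 1420 kPa

tan25.7° = 0.4813, so N_q = e^(π×0.4813)·tan²(57.85°) = 4.536 × 2.531 = 11.48.
N_c = (11.48 − 1)/tan25.7° = 21.78.
Effective surcharge at the founding depth q = γ·D_f = 19.6 × 2.98 = 58.408 kPa.
q_ult = c·N_c·s_c + q·N_q + 0.5·γ·B·N_γ·s_γ
     = 14 × 21.779 × 1.3 + 58.408 × 11.481 + 0.5 × 19.6 × 3.8 × 12 × 0.8
     = 396.38 + 670.61 + 357.5 = 1424.5 kPa.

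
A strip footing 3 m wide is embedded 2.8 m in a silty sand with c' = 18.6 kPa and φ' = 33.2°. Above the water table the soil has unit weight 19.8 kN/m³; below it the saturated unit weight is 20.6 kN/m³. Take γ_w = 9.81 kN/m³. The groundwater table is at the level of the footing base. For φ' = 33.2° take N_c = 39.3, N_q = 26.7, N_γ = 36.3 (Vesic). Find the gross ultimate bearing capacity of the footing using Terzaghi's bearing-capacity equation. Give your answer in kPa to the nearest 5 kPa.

Overburden at base level: q = 19.8 × 2.8 = 55.44 kPa.
Below the base the soil is submerged, so the ½γBN_γ term uses γ' = 20.6 − 9.81 = 10.79 kN/m³.
Cohesion term c·N_c = 18.6 × 39.3 = 730.98 kPa; surcharge term q·N_q = 55.44 × 26.7 = 1480.2 kPa; self-weight term 0.5·γ·B·N_γ = 0.5 × 10.79 × 3 × 36.3 = 587.52 kPa.
q_ult = 730.98 + 1480.2 + 587.52 = 2798.7 kPa.

q_ult ≈ 2800 kPa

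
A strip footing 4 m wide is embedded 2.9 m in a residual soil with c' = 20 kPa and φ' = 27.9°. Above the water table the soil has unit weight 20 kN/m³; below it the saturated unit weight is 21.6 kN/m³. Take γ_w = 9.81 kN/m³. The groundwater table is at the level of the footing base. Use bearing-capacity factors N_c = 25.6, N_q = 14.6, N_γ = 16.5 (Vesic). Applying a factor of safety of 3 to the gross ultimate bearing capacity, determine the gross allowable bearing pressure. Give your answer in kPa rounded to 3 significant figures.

q = γ·D_f = 20 × 2.9 = 58 kPa.
For the ½γBN_γ term take γ' = 21.6 − 9.81 = 11.79 kN/m³ (soil below base is submerged).
c·N_c = 20 × 25.6 = 512 kPa
q·N_q = 58 × 14.6 = 846.8 kPa
0.5·γ·B·N_γ = 0.5 × 11.79 × 4 × 16.5 = 389.07 kPa
q_ult = 512 + 846.8 + 389.07 = 1747.9 kPa.
q_all = q_ult / FS = 1747.9 / 3 = 582.62 kPa.

q_all ≈ 583 kPa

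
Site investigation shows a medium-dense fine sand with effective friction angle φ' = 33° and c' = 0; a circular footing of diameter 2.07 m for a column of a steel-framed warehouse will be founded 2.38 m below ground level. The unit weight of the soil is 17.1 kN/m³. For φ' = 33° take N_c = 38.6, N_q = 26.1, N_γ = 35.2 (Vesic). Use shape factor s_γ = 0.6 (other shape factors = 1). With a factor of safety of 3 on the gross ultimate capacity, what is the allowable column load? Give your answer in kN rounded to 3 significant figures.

P_all ≈ 1610 kN

Overburden at base level: q = 17.1 × 2.38 = 40.698 kPa.
Surcharge term q·N_q = 40.698 × 26.1 = 1062.2 kPa; self-weight term 0.5·γ·B·N_γ·s_γ = 0.5 × 17.1 × 2.07 × 35.2 × 0.6 = 373.79 kPa.
q_ult = 1062.2 + 373.79 = 1436 kPa.
Gross allowable pressure q_all = 1436 / 3 = 478.67 kPa.
Footing area = 3.3654 m², so allowable column load = 478.67 × 3.3654 = 1610.9 kN.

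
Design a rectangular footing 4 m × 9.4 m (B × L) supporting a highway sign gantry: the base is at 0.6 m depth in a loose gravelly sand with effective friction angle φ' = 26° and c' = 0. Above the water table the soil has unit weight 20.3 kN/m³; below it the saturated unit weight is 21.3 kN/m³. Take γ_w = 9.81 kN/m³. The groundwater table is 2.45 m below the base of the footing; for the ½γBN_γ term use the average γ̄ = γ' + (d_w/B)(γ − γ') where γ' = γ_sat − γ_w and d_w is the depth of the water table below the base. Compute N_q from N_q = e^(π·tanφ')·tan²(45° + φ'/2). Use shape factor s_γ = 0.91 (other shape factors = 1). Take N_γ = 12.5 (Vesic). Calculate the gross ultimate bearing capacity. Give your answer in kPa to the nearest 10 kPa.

tan26° = 0.4877, so N_q = e^(π×0.4877)·tan²(58°) = 4.629 × 2.561 = 11.85.
Effective surcharge at the founding depth q = γ·D_f = 20.3 × 0.6 = 12.18 kPa.
With d_w = 2.45 m < B, γ̄ = 11.49 + (2.45/4) × (20.3 − 11.49) = 16.886 kN/m³.
q_ult = q·N_q + 0.5·γ·B·N_γ·s_γ
     = 12.18 × 11.854 + 0.5 × 16.886 × 4 × 12.5 × 0.91
     = 144.38 + 384.16 = 528.54 kPa.

q_ult ≈ 530 kPa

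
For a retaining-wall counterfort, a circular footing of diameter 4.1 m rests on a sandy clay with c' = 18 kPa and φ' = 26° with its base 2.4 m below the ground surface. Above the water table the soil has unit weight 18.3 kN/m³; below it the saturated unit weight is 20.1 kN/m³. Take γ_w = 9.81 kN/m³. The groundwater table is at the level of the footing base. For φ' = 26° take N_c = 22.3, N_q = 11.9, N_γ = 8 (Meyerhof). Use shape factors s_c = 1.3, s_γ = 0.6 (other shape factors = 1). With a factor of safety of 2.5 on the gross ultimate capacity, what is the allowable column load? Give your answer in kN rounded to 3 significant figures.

P_all ≈ 6050 kN

Effective surcharge at the founding depth q = γ·D_f = 18.3 × 2.4 = 43.92 kPa.
The water table coincides with the base, so in the self-weight term γ → γ' = 10.29 kN/m³.
q_ult = c·N_c·s_c + q·N_q + 0.5·γ·B·N_γ·s_γ
     = 18 × 22.3 × 1.3 + 43.92 × 11.9 + 0.5 × 10.29 × 4.1 × 8 × 0.6
     = 521.82 + 522.65 + 101.25 = 1145.7 kPa.
Gross allowable pressure q_all = 1145.7 / 2.5 = 458.29 kPa.
Footing area = 13.2025 m², so allowable column load = 458.29 × 13.2025 = 6050.6 kN.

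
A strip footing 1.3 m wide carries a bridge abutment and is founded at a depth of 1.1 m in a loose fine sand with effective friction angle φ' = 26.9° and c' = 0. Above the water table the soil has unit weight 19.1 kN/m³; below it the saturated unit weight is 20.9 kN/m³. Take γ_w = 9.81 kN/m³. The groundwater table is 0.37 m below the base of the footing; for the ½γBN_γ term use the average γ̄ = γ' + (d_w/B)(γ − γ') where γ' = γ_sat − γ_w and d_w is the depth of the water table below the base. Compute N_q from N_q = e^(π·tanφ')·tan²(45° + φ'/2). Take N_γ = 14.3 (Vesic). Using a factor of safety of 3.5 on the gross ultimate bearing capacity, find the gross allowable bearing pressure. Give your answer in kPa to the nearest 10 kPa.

N_q = e^(π·tan26.9°)·tan²(58.45°) = 13.06.
Effective surcharge at the founding depth q = γ·D_f = 19.1 × 1.1 = 21.01 kPa.
With d_w = 0.37 m < B, γ̄ = 11.09 + (0.37/1.3) × (19.1 − 11.09) = 13.37 kN/m³.
q_ult = q·N_q + 0.5·γ·B·N_γ
     = 21.01 × 13.057 + 0.5 × 13.37 × 1.3 × 14.3
     = 274.33 + 124.27 = 398.6 kPa.
q_all = 398.6 / 3.5 = 113.89 kPa.

q_all ≈ 110 kPa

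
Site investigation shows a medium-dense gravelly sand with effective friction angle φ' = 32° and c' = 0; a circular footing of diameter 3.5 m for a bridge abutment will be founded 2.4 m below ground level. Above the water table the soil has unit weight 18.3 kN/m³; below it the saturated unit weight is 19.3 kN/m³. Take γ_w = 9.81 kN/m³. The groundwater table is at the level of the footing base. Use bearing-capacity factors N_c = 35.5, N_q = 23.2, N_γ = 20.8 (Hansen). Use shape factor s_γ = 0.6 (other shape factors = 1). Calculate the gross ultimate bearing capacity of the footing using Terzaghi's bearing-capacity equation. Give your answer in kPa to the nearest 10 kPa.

q_ult ≈ 1230 kPa

q = γ·D_f = 18.3 × 2.4 = 43.92 kPa.
For the ½γBN_γ term take γ' = 19.3 − 9.81 = 9.49 kN/m³ (soil below base is submerged).
q·N_q = 43.92 × 23.2 = 1018.9 kPa
0.5·γ·B·N_γ·s_γ = 0.5 × 9.49 × 3.5 × 20.8 × 0.6 = 207.26 kPa
q_ult = 1018.9 + 207.26 = 1226.2 kPa.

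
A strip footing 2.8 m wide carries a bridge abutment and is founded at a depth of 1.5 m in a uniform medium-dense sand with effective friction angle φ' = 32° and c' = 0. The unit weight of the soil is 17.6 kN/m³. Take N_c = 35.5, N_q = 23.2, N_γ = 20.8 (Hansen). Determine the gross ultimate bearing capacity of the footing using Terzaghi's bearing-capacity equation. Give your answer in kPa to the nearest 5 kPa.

Effective surcharge at the founding depth q = γ·D_f = 17.6 × 1.5 = 26.4 kPa.
q_ult = q·N_q + 0.5·γ·B·N_γ
     = 26.4 × 23.2 + 0.5 × 17.6 × 2.8 × 20.8
     = 612.48 + 512.51 = 1125 kPa.

q_ult ≈ 1125 kPa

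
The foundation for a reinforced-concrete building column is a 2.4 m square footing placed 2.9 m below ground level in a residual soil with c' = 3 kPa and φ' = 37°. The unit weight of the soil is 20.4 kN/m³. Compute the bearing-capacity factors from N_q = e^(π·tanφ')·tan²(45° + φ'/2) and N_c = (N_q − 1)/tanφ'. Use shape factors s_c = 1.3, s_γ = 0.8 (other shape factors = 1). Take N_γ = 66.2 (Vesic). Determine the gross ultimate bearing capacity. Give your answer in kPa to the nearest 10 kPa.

tan37° = 0.7536, so N_q = e^(π×0.7536)·tan²(63.5°) = 10.669 × 4.023 = 42.92.
N_c = (42.92 − 1)/tan37° = 55.63.
Overburden at base level: q = 20.4 × 2.9 = 59.16 kPa.
Cohesion term c·N_c·s_c = 3 × 55.63 × 1.3 = 216.96 kPa; surcharge term q·N_q = 59.16 × 42.92 = 2539.1 kPa; self-weight term 0.5·γ·B·N_γ·s_γ = 0.5 × 20.4 × 2.4 × 66.2 × 0.8 = 1296.5 kPa.
q_ult = 216.96 + 2539.1 + 1296.5 = 4052.6 kPa.

q_ult ≈ 4050 kPa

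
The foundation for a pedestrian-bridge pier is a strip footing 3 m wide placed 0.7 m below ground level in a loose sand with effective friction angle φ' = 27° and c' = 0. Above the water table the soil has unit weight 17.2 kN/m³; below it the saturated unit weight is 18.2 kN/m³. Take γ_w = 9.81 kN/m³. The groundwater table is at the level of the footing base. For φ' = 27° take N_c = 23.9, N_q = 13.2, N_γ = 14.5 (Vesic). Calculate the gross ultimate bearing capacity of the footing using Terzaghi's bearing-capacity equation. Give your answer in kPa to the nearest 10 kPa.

q = γ·D_f = 17.2 × 0.7 = 12.04 kPa.
For the ½γBN_γ term take γ' = 18.2 − 9.81 = 8.39 kN/m³ (soil below base is submerged).
q·N_q = 12.04 × 13.2 = 158.93 kPa
0.5·γ·B·N_γ = 0.5 × 8.39 × 3 × 14.5 = 182.48 kPa
q_ult = 158.93 + 182.48 = 341.41 kPa.

q_ult ≈ 340 kPa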